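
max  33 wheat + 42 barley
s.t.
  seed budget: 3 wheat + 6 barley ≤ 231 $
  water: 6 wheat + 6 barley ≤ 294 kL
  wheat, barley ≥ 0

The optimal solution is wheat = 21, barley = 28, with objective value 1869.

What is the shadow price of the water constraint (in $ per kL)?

4

At the optimum: seed budget uses 231 of 231 (binding); water uses 294 of 294 (binding).
From A_Bᵀ y = c: 3·y_seed budget + 6·y_water = 33; 6·y_seed budget + 6·y_water = 42.
This yields shadow prices y_seed budget = 3, y_water = 4.
Shadow price of water = 4.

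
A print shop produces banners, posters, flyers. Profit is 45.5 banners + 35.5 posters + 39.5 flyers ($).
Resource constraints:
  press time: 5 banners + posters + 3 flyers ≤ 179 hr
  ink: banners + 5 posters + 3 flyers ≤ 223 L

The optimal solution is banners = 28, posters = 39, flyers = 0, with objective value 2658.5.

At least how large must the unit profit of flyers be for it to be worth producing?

Check each constraint at x*: press time 179/179 (tight); ink 223/223 (tight).
Dual feasibility on the basic columns requires 5·y_press time + 1·y_ink = 45.5, 1·y_press time + 5·y_ink = 35.5.
Solving: y_press time = 8, y_ink = 5.5.
flyers enters the basis when its profit ≥ yᵀa₃ = 8·3 + 5.5·3 = 40.5.

40.5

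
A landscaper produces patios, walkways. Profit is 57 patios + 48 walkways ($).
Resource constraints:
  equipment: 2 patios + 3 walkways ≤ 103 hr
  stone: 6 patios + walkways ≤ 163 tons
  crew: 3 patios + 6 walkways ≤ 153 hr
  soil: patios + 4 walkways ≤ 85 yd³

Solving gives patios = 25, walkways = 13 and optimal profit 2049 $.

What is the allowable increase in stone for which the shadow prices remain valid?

Binding constraints: stone, crew. The basis is B = [[6,1],[3,6]] with det 33.
Per unit increase in stone, x* moves by d = (0.1818, -0.0909).
The basis stays optimal until walkways reaches 0; allowable increase = 143 tons.

143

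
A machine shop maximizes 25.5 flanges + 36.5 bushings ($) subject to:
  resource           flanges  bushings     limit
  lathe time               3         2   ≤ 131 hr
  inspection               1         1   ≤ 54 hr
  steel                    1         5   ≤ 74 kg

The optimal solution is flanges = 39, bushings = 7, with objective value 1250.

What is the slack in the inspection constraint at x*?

inspection used = 1·39 + 1·7 = 46; slack = 54 − 46 = 8.

8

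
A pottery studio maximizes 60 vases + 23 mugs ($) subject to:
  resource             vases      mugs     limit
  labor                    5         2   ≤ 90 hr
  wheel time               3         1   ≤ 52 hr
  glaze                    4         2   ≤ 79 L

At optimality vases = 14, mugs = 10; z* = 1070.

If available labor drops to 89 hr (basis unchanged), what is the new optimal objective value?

1061

Binding: labor and wheel time. Non-binding: glaze (3 unused).
Since glaze is not tight, its dual is 0.
From A_Bᵀ y = c: 5·y_labor + 3·y_wheel time = 60; 2·y_labor + 1·y_wheel time = 23.
This yields shadow prices y_labor = 9, y_wheel time = 5.
Δz = y_labor·Δb = 9 × (-1) = -9, so new z* = 1070 − 9 = 1061.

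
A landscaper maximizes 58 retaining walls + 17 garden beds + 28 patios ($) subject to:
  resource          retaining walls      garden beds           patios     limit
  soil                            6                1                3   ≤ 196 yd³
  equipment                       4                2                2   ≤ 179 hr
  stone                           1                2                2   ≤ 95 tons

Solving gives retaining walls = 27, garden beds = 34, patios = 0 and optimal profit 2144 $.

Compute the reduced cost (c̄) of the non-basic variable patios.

Check each constraint at x*: soil 196/196 (tight); equipment 176/179 (slack 3); stone 95/95 (tight).
By complementary slackness, y = 0 for the non-binding constraint.
Dual feasibility on the basic columns requires 6·y_soil + 1·y_stone = 58, 1·y_soil + 2·y_stone = 17.
→ y_soil = 9 and y_stone = 4.
Reduced cost of patios: c₃ − yᵀa₃ = 28 − (9·3 + 4·2) = 28 − 35 = -7.

-7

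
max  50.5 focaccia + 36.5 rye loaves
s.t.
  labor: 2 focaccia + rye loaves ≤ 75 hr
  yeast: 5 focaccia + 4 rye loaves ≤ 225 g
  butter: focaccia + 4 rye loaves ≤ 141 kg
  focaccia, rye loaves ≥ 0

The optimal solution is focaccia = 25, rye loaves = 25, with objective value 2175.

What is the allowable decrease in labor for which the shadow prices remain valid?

3

Binding constraints: labor, yeast. The basis is B = [[2,1],[5,4]] with det 3.
Per unit decrease in labor, x* moves by d = (-1.3333, 1.6667).
The basis stays optimal until butter becomes binding; allowable decrease = 3 hr.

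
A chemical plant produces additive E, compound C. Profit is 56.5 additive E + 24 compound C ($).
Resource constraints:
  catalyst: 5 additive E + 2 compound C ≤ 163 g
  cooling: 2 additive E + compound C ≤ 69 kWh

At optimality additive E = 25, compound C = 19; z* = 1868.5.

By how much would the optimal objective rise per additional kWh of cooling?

7

Check each constraint at x*: catalyst 163/163 (tight); cooling 69/69 (tight).
From A_Bᵀ y = c: 5·y_catalyst + 2·y_cooling = 56.5; 2·y_catalyst + 1·y_cooling = 24.
This yields shadow prices y_catalyst = 8.5, y_cooling = 7.
Shadow price of cooling = 7.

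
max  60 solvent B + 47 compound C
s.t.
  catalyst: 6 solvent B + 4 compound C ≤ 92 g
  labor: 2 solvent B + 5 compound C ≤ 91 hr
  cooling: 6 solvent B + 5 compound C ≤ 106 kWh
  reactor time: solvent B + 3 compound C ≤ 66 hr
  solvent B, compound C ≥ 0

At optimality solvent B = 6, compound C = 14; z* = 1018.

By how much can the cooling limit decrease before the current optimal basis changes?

14

Binding constraints: catalyst, cooling. The basis is B = [[6,4],[6,5]] with det 6.
Per unit decrease in cooling, x* moves by d = (0.6667, -1).
The basis stays optimal until compound C reaches 0; allowable decrease = 14 kWh.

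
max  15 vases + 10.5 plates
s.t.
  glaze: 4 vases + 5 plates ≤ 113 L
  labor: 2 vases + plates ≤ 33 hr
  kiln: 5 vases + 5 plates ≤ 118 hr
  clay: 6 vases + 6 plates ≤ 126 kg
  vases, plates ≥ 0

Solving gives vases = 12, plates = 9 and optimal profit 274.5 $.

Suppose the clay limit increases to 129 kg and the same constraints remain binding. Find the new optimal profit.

277.5

Binding: labor and clay. Non-binding: glaze (20 unused), kiln (13 unused).
Slack constraints have shadow price 0 (complementary slackness).
The binding rows give the dual system: 2·y_labor + 6·y_clay = 15 and 1·y_labor + 6·y_clay = 10.5.
Solving: y_labor = 4.5, y_clay = 1.
Δz = y_clay·Δb = 1 × (3) = 3, so new z* = 274.5 + 3 = 277.5.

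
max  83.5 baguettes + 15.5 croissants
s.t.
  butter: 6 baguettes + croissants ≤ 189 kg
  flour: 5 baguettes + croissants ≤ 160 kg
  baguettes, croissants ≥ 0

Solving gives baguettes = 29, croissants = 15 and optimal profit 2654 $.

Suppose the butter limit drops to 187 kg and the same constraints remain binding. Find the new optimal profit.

At the optimum: butter uses 189 of 189 (binding); flour uses 160 of 160 (binding).
The binding rows give the dual system: 6·y_butter + 5·y_flour = 83.5 and 1·y_butter + 1·y_flour = 15.5.
Solving: y_butter = 6, y_flour = 9.5.
Δz = y_butter·Δb = 6 × (-2) = -12, so new z* = 2654 − 12 = 2642.

2642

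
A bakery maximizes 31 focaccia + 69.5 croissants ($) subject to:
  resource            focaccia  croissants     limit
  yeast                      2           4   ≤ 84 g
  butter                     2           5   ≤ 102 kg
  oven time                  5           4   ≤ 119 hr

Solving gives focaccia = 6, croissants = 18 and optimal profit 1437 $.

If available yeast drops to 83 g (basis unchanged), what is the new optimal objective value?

At the optimum: yeast uses 84 of 84 (binding); butter uses 102 of 102 (binding); oven time uses 102 of 119 (slack = 17).
Since oven time is not tight, its dual is 0.
From A_Bᵀ y = c: 2·y_yeast + 2·y_butter = 31; 4·y_yeast + 5·y_butter = 69.5.
This yields shadow prices y_yeast = 8, y_butter = 7.5.
Δz = y_yeast·Δb = 8 × (-1) = -8, so new z* = 1437 − 8 = 1429.

1429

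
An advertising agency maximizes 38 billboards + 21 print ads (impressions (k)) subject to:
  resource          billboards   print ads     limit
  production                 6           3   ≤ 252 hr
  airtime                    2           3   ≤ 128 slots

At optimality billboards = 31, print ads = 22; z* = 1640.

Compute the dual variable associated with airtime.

1

Check each constraint at x*: production 252/252 (tight); airtime 128/128 (tight).
Dual feasibility on the basic columns requires 6·y_production + 2·y_airtime = 38, 3·y_production + 3·y_airtime = 21.
This yields shadow prices y_production = 6, y_airtime = 1.
Shadow price of airtime = 1.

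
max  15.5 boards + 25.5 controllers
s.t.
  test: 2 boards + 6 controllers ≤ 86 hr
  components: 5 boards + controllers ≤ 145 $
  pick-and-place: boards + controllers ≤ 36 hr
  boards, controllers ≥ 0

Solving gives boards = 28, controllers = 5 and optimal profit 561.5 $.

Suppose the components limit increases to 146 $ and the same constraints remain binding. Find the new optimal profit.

563

Binding: test and components. Non-binding: pick-and-place (3 unused).
Since pick-and-place is not tight, its dual is 0.
The binding rows give the dual system: 2·y_test + 5·y_components = 15.5 and 6·y_test + 1·y_components = 25.5.
This yields shadow prices y_test = 4, y_components = 1.5.
Δz = y_components·Δb = 1.5 × (1) = 1.5, so new z* = 561.5 + 1.5 = 563.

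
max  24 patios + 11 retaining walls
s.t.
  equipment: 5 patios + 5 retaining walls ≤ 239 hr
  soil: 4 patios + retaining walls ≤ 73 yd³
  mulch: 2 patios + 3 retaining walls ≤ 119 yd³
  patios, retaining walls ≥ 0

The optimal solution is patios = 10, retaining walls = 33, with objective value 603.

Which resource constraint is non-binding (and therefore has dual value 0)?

equipment: 215/239 (slack 24)
soil: 73/73 (binding)
mulch: 119/119 (binding)
By complementary slackness, a constraint with positive slack has shadow price 0 → equipment.

equipment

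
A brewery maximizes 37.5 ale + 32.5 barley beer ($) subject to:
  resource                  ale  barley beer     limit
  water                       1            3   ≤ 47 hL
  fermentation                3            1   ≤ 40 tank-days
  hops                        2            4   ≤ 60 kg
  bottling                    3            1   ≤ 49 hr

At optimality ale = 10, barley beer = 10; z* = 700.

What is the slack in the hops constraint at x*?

0

hops used = 2·10 + 4·10 = 60; slack = 60 − 60 = 0.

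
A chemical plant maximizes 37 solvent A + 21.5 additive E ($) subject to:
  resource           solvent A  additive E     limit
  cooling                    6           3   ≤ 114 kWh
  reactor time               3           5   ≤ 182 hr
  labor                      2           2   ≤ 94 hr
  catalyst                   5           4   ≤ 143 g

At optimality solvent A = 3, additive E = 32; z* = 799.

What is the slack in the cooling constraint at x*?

cooling used = 6·3 + 3·32 = 114; slack = 114 − 114 = 0.

0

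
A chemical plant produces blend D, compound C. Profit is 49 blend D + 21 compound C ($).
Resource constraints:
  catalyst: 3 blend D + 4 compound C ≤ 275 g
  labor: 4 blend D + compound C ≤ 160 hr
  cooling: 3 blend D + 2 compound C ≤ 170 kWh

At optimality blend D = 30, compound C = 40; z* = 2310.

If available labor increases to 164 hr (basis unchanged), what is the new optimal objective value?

Binding: labor and cooling. Non-binding: catalyst (25 unused).
Slack constraints have shadow price 0 (complementary slackness).
The binding rows give the dual system: 4·y_labor + 3·y_cooling = 49 and 1·y_labor + 2·y_cooling = 21.
Solving: y_labor = 7, y_cooling = 7.
Δz = y_labor·Δb = 7 × (4) = 28, so new z* = 2310 + 28 = 2338.

2338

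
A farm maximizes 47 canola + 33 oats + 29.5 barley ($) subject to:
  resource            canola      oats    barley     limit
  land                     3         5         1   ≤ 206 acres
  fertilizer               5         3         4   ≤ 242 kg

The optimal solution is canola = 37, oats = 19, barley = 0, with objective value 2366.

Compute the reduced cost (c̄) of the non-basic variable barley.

-6

At the optimum: land uses 206 of 206 (binding); fertilizer uses 242 of 242 (binding).
The binding rows give the dual system: 3·y_land + 5·y_fertilizer = 47 and 5·y_land + 3·y_fertilizer = 33.
→ y_land = 1.5 and y_fertilizer = 8.5.
Reduced cost of barley: c₃ − yᵀa₃ = 29.5 − (1.5·1 + 8.5·4) = 29.5 − 35.5 = -6.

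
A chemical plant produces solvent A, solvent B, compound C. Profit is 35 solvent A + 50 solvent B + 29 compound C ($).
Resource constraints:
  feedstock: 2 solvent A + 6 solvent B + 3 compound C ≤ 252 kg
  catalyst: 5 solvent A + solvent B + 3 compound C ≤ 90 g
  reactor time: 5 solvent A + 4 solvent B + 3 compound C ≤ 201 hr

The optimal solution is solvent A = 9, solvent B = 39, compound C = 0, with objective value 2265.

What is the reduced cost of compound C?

-1

Check each constraint at x*: feedstock 252/252 (tight); catalyst 84/90 (slack 6); reactor time 201/201 (tight).
Since catalyst is not tight, its dual is 0.
The binding rows give the dual system: 2·y_feedstock + 5·y_reactor time = 35 and 6·y_feedstock + 4·y_reactor time = 50.
This yields shadow prices y_feedstock = 5, y_reactor time = 5.
Reduced cost of compound C: c₃ − yᵀa₃ = 29 − (5·3 + 5·3) = 29 − 30 = -1.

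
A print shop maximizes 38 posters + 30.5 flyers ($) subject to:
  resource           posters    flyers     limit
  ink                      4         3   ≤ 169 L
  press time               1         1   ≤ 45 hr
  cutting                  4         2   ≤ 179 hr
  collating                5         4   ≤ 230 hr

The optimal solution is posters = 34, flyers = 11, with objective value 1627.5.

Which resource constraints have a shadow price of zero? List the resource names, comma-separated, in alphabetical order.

collating, cutting

ink: 169/169 (binding)
press time: 45/45 (binding)
cutting: 158/179 (slack 21)
collating: 214/230 (slack 16)
By complementary slackness, a constraint with positive slack has shadow price 0 → collating, cutting.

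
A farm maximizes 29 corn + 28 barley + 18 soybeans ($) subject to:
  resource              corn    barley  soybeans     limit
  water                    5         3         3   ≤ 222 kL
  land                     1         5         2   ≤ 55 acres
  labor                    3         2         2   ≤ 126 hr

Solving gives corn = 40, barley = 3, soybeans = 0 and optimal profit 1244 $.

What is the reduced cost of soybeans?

Binding: land and labor. Non-binding: water (13 unused).
Slack constraints have shadow price 0 (complementary slackness).
The binding rows give the dual system: 1·y_land + 3·y_labor = 29 and 5·y_land + 2·y_labor = 28.
→ y_land = 2 and y_labor = 9.
Reduced cost of soybeans: c₃ − yᵀa₃ = 18 − (2·2 + 9·2) = 18 − 22 = -4.

-4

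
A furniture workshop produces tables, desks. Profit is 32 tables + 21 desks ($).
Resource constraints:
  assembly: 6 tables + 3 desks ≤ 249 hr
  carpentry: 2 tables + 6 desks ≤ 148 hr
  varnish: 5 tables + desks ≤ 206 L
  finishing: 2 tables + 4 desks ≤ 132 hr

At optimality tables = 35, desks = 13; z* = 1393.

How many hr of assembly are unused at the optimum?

0

assembly used = 6·35 + 3·13 = 249; slack = 249 − 249 = 0.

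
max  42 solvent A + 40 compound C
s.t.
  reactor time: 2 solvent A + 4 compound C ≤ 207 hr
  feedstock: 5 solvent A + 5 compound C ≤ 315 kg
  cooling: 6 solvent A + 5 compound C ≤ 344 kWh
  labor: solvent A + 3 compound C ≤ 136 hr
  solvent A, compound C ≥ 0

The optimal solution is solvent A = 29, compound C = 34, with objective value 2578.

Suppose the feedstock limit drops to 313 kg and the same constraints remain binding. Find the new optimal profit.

2566

Binding: feedstock and cooling. Non-binding: reactor time (13 unused), labor (5 unused).
Slack constraints have shadow price 0 (complementary slackness).
Dual feasibility on the basic columns requires 5·y_feedstock + 6·y_cooling = 42, 5·y_feedstock + 5·y_cooling = 40.
→ y_feedstock = 6 and y_cooling = 2.
Δz = y_feedstock·Δb = 6 × (-2) = -12, so new z* = 2578 − 12 = 2566.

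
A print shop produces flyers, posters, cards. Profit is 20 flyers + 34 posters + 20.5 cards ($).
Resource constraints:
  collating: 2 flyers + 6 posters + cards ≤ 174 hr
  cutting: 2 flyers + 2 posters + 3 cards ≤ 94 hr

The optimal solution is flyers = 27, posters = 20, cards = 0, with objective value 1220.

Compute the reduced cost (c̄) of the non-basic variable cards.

At the optimum: collating uses 174 of 174 (binding); cutting uses 94 of 94 (binding).
The binding rows give the dual system: 2·y_collating + 2·y_cutting = 20 and 6·y_collating + 2·y_cutting = 34.
This yields shadow prices y_collating = 3.5, y_cutting = 6.5.
Reduced cost of cards: c₃ − yᵀa₃ = 20.5 − (3.5·1 + 6.5·3) = 20.5 − 23 = -2.5.

-2.5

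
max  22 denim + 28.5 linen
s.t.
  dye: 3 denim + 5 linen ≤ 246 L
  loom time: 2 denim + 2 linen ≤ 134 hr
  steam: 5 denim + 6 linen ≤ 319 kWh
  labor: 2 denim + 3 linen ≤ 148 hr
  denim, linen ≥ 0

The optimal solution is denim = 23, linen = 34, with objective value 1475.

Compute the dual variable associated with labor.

3.5

Binding: steam and labor. Non-binding: dye (7 unused), loom time (20 unused).
Slack constraints have shadow price 0 (complementary slackness).
The binding rows give the dual system: 5·y_steam + 2·y_labor = 22 and 6·y_steam + 3·y_labor = 28.5.
Solving: y_steam = 3, y_labor = 3.5.
Shadow price of labor = 3.5.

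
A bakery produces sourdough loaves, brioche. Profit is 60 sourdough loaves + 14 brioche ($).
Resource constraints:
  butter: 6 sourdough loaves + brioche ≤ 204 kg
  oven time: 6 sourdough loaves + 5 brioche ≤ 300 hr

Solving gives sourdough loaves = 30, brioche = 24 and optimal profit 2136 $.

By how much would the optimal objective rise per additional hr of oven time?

1

Check each constraint at x*: butter 204/204 (tight); oven time 300/300 (tight).
The binding rows give the dual system: 6·y_butter + 6·y_oven time = 60 and 1·y_butter + 5·y_oven time = 14.
Solving: y_butter = 9, y_oven time = 1.
Shadow price of oven time = 1.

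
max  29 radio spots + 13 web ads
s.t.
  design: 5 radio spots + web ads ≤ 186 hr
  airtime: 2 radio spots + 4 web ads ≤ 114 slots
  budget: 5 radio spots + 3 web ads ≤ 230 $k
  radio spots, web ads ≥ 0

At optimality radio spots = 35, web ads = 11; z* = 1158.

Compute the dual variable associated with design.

5

Check each constraint at x*: design 186/186 (tight); airtime 114/114 (tight); budget 208/230 (slack 22).
By complementary slackness, y = 0 for the non-binding constraint.
From A_Bᵀ y = c: 5·y_design + 2·y_airtime = 29; 1·y_design + 4·y_airtime = 13.
→ y_design = 5 and y_airtime = 2.
Shadow price of design = 5.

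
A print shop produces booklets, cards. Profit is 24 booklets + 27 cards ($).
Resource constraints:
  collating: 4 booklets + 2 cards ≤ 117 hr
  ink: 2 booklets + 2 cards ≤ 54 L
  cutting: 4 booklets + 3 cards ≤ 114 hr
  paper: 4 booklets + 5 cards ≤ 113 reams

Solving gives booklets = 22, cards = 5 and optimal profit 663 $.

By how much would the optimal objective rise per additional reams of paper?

Binding: ink and paper. Non-binding: collating (19 unused), cutting (11 unused).
Slack constraints have shadow price 0 (complementary slackness).
From A_Bᵀ y = c: 2·y_ink + 4·y_paper = 24; 2·y_ink + 5·y_paper = 27.
Solving: y_ink = 6, y_paper = 3.
Shadow price of paper = 3.

3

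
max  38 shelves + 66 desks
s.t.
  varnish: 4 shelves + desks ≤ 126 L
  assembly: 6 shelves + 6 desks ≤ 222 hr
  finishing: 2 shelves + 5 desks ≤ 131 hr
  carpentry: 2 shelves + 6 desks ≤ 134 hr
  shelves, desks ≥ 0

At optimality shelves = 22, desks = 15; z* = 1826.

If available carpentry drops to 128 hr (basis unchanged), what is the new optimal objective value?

At the optimum: varnish uses 103 of 126 (slack = 23); assembly uses 222 of 222 (binding); finishing uses 119 of 131 (slack = 12); carpentry uses 134 of 134 (binding).
By complementary slackness, y = 0 for the non-binding constraints.
From A_Bᵀ y = c: 6·y_assembly + 2·y_carpentry = 38; 6·y_assembly + 6·y_carpentry = 66.
Solving: y_assembly = 4, y_carpentry = 7.
Δz = y_carpentry·Δb = 7 × (-6) = -42, so new z* = 1826 − 42 = 1784.

1784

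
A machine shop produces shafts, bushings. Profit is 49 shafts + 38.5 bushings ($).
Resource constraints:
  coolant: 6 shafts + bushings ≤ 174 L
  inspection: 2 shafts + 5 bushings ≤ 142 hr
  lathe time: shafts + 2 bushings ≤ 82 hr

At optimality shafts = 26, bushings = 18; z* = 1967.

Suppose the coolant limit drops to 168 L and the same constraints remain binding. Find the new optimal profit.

Check each constraint at x*: coolant 174/174 (tight); inspection 142/142 (tight); lathe time 62/82 (slack 20).
Since lathe time is not tight, its dual is 0.
From A_Bᵀ y = c: 6·y_coolant + 2·y_inspection = 49; 1·y_coolant + 5·y_inspection = 38.5.
This yields shadow prices y_coolant = 6, y_inspection = 6.5.
Δz = y_coolant·Δb = 6 × (-6) = -36, so new z* = 1967 − 36 = 1931.

1931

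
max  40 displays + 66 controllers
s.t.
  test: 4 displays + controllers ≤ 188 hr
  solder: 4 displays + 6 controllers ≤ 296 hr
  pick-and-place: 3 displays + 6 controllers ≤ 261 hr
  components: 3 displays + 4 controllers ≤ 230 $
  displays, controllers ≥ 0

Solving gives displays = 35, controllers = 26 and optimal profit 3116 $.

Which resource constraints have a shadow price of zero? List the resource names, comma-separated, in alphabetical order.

components, test

test: 166/188 (slack 22)
solder: 296/296 (binding)
pick-and-place: 261/261 (binding)
components: 209/230 (slack 21)
By complementary slackness, a constraint with positive slack has shadow price 0 → components, test.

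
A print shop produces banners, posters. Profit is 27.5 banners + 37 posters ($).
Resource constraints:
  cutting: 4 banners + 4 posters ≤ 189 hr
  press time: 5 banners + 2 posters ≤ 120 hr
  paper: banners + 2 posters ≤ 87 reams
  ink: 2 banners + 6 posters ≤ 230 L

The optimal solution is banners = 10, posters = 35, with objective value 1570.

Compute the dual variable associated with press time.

At the optimum: cutting uses 180 of 189 (slack = 9); press time uses 120 of 120 (binding); paper uses 80 of 87 (slack = 7); ink uses 230 of 230 (binding).
By complementary slackness, y = 0 for the non-binding constraints.
From A_Bᵀ y = c: 5·y_press time + 2·y_ink = 27.5; 2·y_press time + 6·y_ink = 37.
→ y_press time = 3.5 and y_ink = 5.
Shadow price of press time = 3.5.

3.5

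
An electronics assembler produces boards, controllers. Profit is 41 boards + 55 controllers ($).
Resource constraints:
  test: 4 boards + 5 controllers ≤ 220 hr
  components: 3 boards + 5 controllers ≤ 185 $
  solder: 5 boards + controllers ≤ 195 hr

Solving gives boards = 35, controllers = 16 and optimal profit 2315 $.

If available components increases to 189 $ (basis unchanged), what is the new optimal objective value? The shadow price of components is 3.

2327

Δb = 4, so new z* = 2315 + (3)·(4) = 2315 + 12 = 2327.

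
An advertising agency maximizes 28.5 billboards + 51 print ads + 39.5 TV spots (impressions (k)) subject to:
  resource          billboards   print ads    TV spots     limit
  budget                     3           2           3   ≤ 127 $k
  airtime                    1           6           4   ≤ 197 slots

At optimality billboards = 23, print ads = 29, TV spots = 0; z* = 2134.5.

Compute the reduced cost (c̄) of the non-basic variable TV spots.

-7

At the optimum: budget uses 127 of 127 (binding); airtime uses 197 of 197 (binding).
From A_Bᵀ y = c: 3·y_budget + 1·y_airtime = 28.5; 2·y_budget + 6·y_airtime = 51.
This yields shadow prices y_budget = 7.5, y_airtime = 6.
Reduced cost of TV spots: c₃ − yᵀa₃ = 39.5 − (7.5·3 + 6·4) = 39.5 − 46.5 = -7.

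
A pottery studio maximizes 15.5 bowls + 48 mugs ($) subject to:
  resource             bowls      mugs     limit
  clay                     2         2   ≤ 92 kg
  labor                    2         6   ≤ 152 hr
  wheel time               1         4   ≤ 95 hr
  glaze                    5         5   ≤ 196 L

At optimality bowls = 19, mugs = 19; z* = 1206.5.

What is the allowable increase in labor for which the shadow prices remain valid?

0.8

Binding constraints: labor, wheel time. The basis is B = [[2,6],[1,4]] with det 2.
Per unit increase in labor, x* moves by d = (2, -0.5).
The basis stays optimal until glaze becomes binding; allowable increase = 0.8 hr.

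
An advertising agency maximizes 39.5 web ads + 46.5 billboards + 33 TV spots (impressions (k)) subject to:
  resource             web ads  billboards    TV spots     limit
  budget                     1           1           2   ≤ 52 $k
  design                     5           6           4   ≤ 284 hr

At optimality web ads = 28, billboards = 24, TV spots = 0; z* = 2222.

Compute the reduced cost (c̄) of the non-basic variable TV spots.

-4

Both budget and design are binding at x*.
From A_Bᵀ y = c: 1·y_budget + 5·y_design = 39.5; 1·y_budget + 6·y_design = 46.5.
→ y_budget = 4.5 and y_design = 7.
Reduced cost of TV spots: c₃ − yᵀa₃ = 33 − (4.5·2 + 7·4) = 33 − 37 = -4.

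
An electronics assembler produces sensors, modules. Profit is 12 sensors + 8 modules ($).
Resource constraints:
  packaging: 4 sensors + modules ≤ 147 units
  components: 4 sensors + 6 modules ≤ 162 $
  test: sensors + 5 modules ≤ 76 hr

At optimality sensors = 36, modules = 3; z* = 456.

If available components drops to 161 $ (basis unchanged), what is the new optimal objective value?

455

At the optimum: packaging uses 147 of 147 (binding); components uses 162 of 162 (binding); test uses 51 of 76 (slack = 25).
By complementary slackness, y = 0 for the non-binding constraint.
From A_Bᵀ y = c: 4·y_packaging + 4·y_components = 12; 1·y_packaging + 6·y_components = 8.
→ y_packaging = 2 and y_components = 1.
Δz = y_components·Δb = 1 × (-1) = -1, so new z* = 456 − 1 = 455.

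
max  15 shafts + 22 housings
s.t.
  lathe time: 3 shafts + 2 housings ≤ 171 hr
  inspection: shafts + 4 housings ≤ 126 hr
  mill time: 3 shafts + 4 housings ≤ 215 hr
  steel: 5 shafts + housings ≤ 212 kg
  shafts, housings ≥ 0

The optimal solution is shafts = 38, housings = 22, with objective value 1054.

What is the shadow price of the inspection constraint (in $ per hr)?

Binding: inspection and steel. Non-binding: lathe time (13 unused), mill time (13 unused).
By complementary slackness, y = 0 for the non-binding constraints.
Dual feasibility on the basic columns requires 1·y_inspection + 5·y_steel = 15, 4·y_inspection + 1·y_steel = 22.
→ y_inspection = 5 and y_steel = 2.
Shadow price of inspection = 5.

5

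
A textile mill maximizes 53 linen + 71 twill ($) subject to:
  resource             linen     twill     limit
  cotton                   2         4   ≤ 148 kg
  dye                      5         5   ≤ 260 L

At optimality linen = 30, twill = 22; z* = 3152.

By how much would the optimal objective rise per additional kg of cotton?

9

Both cotton and dye are binding at x*.
Dual feasibility on the basic columns requires 2·y_cotton + 5·y_dye = 53, 4·y_cotton + 5·y_dye = 71.
This yields shadow prices y_cotton = 9, y_dye = 7.
Shadow price of cotton = 9.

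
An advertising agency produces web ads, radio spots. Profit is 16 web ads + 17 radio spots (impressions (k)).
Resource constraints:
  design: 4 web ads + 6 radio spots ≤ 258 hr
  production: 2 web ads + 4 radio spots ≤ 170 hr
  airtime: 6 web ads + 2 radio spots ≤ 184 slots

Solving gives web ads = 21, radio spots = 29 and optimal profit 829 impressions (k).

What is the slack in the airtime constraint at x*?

0

airtime used = 6·21 + 2·29 = 184; slack = 184 − 184 = 0.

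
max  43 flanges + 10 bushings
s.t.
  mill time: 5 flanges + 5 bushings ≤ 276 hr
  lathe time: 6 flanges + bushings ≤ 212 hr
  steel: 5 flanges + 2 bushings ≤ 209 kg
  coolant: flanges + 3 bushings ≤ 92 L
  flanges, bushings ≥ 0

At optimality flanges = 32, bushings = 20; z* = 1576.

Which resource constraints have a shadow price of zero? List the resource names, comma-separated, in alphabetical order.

mill time, steel

mill time: 260/276 (slack 16)
lathe time: 212/212 (binding)
steel: 200/209 (slack 9)
coolant: 92/92 (binding)
By complementary slackness, a constraint with positive slack has shadow price 0 → mill time, steel.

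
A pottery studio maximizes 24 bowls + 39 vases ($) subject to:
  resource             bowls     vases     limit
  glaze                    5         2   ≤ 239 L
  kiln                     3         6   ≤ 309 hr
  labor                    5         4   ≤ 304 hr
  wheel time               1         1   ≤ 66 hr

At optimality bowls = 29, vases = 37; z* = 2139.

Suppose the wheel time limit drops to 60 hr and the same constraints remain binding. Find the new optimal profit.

At the optimum: glaze uses 219 of 239 (slack = 20); kiln uses 309 of 309 (binding); labor uses 293 of 304 (slack = 11); wheel time uses 66 of 66 (binding).
Slack constraints have shadow price 0 (complementary slackness).
From A_Bᵀ y = c: 3·y_kiln + 1·y_wheel time = 24; 6·y_kiln + 1·y_wheel time = 39.
→ y_kiln = 5 and y_wheel time = 9.
Δz = y_wheel time·Δb = 9 × (-6) = -54, so new z* = 2139 − 54 = 2085.

2085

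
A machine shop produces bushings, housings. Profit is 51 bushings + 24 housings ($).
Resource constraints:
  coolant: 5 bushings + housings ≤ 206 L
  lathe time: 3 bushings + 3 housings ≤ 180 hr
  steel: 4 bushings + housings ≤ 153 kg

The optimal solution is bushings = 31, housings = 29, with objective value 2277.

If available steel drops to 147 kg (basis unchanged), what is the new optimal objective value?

2223

At the optimum: coolant uses 184 of 206 (slack = 22); lathe time uses 180 of 180 (binding); steel uses 153 of 153 (binding).
Slack constraints have shadow price 0 (complementary slackness).
From A_Bᵀ y = c: 3·y_lathe time + 4·y_steel = 51; 3·y_lathe time + 1·y_steel = 24.
→ y_lathe time = 5 and y_steel = 9.
Δz = y_steel·Δb = 9 × (-6) = -54, so new z* = 2277 − 54 = 2223.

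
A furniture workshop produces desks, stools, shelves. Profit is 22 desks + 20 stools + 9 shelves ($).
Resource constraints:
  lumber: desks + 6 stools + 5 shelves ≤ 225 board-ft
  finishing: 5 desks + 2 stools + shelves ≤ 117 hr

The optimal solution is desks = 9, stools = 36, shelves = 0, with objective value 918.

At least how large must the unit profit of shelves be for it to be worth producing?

14

Check each constraint at x*: lumber 225/225 (tight); finishing 117/117 (tight).
Dual feasibility on the basic columns requires 1·y_lumber + 5·y_finishing = 22, 6·y_lumber + 2·y_finishing = 20.
→ y_lumber = 2 and y_finishing = 4.
shelves enters the basis when its profit ≥ yᵀa₃ = 2·5 + 4·1 = 14.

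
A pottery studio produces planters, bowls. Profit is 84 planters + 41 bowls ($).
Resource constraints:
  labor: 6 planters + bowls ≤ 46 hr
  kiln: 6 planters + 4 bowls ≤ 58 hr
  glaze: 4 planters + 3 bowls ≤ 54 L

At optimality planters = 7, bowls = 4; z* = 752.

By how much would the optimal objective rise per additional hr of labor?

Binding: labor and kiln. Non-binding: glaze (14 unused).
Slack constraints have shadow price 0 (complementary slackness).
The binding rows give the dual system: 6·y_labor + 6·y_kiln = 84 and 1·y_labor + 4·y_kiln = 41.
Solving: y_labor = 5, y_kiln = 9.
Shadow price of labor = 5.

5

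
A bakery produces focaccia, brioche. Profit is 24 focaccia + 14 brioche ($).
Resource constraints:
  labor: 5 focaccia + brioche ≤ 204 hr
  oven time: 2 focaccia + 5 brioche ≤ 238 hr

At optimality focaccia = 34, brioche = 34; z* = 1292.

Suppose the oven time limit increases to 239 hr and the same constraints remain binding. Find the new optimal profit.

Both labor and oven time are binding at x*.
From A_Bᵀ y = c: 5·y_labor + 2·y_oven time = 24; 1·y_labor + 5·y_oven time = 14.
Solving: y_labor = 4, y_oven time = 2.
Δz = y_oven time·Δb = 2 × (1) = 2, so new z* = 1292 + 2 = 1294.

1294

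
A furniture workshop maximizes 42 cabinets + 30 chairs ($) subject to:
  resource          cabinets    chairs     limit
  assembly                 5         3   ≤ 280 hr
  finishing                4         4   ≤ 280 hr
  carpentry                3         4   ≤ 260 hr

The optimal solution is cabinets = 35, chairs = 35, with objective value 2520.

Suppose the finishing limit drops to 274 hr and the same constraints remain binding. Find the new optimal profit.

2502

Binding: assembly and finishing. Non-binding: carpentry (15 unused).
By complementary slackness, y = 0 for the non-binding constraint.
Dual feasibility on the basic columns requires 5·y_assembly + 4·y_finishing = 42, 3·y_assembly + 4·y_finishing = 30.
Solving: y_assembly = 6, y_finishing = 3.
Δz = y_finishing·Δb = 3 × (-6) = -18, so new z* = 2520 − 18 = 2502.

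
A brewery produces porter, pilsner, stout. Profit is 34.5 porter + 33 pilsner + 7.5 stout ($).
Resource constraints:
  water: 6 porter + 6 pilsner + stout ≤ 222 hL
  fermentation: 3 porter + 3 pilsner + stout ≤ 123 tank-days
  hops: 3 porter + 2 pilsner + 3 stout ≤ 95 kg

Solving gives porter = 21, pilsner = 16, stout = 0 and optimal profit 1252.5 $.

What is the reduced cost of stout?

-2

At the optimum: water uses 222 of 222 (binding); fermentation uses 111 of 123 (slack = 12); hops uses 95 of 95 (binding).
By complementary slackness, y = 0 for the non-binding constraint.
The binding rows give the dual system: 6·y_water + 3·y_hops = 34.5 and 6·y_water + 2·y_hops = 33.
This yields shadow prices y_water = 5, y_hops = 1.5.
Reduced cost of stout: c₃ − yᵀa₃ = 7.5 − (5·1 + 1.5·3) = 7.5 − 9.5 = -2.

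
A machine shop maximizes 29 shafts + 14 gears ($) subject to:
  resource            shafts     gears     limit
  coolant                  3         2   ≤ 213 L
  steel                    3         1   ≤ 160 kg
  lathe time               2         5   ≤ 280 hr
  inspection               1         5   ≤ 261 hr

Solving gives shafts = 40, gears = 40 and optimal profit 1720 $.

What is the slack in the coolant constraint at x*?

coolant used = 3·40 + 2·40 = 200; slack = 213 − 200 = 13.

13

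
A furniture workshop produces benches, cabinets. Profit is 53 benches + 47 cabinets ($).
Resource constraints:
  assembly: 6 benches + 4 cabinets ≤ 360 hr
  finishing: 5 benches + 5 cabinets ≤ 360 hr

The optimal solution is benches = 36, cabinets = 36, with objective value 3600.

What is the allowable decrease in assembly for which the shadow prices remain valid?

Binding constraints: assembly, finishing. The basis is B = [[6,4],[5,5]] with det 10.
Per unit decrease in assembly, x* moves by d = (-0.5, 0.5).
The basis stays optimal until benches reaches 0; allowable decrease = 72 hr.

72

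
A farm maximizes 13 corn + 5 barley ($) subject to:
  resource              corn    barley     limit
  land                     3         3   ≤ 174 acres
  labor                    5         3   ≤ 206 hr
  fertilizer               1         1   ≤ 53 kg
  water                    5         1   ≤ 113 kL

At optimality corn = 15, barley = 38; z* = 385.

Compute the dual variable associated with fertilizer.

At the optimum: land uses 159 of 174 (slack = 15); labor uses 189 of 206 (slack = 17); fertilizer uses 53 of 53 (binding); water uses 113 of 113 (binding).
Slack constraints have shadow price 0 (complementary slackness).
The binding rows give the dual system: 1·y_fertilizer + 5·y_water = 13 and 1·y_fertilizer + 1·y_water = 5.
This yields shadow prices y_fertilizer = 3, y_water = 2.
Shadow price of fertilizer = 3.

3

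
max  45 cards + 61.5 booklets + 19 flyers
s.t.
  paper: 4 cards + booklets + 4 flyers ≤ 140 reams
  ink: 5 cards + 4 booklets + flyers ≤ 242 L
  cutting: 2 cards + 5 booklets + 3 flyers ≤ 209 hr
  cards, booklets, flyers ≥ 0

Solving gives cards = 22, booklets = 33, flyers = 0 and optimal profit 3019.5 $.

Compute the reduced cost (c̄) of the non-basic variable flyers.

-9.5

At the optimum: paper uses 121 of 140 (slack = 19); ink uses 242 of 242 (binding); cutting uses 209 of 209 (binding).
Since paper is not tight, its dual is 0.
Dual feasibility on the basic columns requires 5·y_ink + 2·y_cutting = 45, 4·y_ink + 5·y_cutting = 61.5.
→ y_ink = 6 and y_cutting = 7.5.
Reduced cost of flyers: c₃ − yᵀa₃ = 19 − (6·1 + 7.5·3) = 19 − 28.5 = -9.5.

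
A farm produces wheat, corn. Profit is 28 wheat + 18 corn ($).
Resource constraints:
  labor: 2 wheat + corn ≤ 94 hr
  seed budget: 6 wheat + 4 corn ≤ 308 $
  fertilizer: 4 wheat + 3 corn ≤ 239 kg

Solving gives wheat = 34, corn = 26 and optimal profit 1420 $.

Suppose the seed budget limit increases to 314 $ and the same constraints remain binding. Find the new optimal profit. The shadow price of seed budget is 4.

1444

Δb = 6, so new z* = 1420 + (4)·(6) = 1420 + 24 = 1444.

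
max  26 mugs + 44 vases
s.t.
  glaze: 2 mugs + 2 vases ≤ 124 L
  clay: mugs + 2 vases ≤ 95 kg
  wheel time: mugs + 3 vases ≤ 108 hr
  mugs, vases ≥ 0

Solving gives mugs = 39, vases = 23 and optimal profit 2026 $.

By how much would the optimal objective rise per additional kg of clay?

0

Binding: glaze and wheel time. Non-binding: clay (10 unused).
By complementary slackness, y = 0 for the non-binding constraint.
From A_Bᵀ y = c: 2·y_glaze + 1·y_wheel time = 26; 2·y_glaze + 3·y_wheel time = 44.
This yields shadow prices y_glaze = 8.5, y_wheel time = 9.
Shadow price of clay = 0.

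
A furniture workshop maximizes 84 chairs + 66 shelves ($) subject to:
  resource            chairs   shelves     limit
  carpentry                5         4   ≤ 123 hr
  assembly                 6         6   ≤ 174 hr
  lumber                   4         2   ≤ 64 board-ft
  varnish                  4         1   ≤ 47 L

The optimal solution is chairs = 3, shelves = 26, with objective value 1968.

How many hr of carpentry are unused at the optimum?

carpentry used = 5·3 + 4·26 = 119; slack = 123 − 119 = 4.

4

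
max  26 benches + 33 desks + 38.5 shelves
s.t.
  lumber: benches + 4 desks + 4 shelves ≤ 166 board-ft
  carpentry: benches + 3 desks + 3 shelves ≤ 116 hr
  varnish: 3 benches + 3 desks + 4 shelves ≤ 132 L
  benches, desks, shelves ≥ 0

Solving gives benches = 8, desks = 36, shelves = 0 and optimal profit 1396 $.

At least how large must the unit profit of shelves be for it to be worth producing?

40.5

Check each constraint at x*: lumber 152/166 (slack 14); carpentry 116/116 (tight); varnish 132/132 (tight).
Slack constraints have shadow price 0 (complementary slackness).
From A_Bᵀ y = c: 1·y_carpentry + 3·y_varnish = 26; 3·y_carpentry + 3·y_varnish = 33.
→ y_carpentry = 3.5 and y_varnish = 7.5.
shelves enters the basis when its profit ≥ yᵀa₃ = 3.5·3 + 7.5·4 = 40.5.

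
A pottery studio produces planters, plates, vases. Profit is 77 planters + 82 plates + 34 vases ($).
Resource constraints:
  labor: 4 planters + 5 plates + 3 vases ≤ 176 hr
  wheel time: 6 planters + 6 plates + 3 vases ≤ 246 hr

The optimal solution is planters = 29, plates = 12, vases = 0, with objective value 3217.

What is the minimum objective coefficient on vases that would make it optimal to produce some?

At the optimum: labor uses 176 of 176 (binding); wheel time uses 246 of 246 (binding).
The binding rows give the dual system: 4·y_labor + 6·y_wheel time = 77 and 5·y_labor + 6·y_wheel time = 82.
Solving: y_labor = 5, y_wheel time = 9.5.
vases enters the basis when its profit ≥ yᵀa₃ = 5·3 + 9.5·3 = 43.5.

43.5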